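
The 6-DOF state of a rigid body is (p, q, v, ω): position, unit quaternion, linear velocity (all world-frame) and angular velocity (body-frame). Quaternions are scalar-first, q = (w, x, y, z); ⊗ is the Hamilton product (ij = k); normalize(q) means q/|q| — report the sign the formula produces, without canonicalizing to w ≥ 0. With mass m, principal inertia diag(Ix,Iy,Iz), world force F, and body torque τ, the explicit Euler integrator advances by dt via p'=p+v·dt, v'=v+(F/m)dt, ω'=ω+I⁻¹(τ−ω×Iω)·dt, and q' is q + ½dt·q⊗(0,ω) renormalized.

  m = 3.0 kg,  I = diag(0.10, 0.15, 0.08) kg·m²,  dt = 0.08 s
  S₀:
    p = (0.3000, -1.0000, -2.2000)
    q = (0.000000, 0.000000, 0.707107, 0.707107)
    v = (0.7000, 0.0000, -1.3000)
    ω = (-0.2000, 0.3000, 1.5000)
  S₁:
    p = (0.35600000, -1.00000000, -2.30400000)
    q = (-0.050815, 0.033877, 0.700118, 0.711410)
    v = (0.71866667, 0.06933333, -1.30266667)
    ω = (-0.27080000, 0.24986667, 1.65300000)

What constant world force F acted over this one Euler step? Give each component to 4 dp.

F = (0.7000, 2.6000, -0.1000)

Δv = v₁−v₀ = (0.01866667, 0.06933333, -0.00266667)
applied force F = (0.7000, 2.6000, -0.1000)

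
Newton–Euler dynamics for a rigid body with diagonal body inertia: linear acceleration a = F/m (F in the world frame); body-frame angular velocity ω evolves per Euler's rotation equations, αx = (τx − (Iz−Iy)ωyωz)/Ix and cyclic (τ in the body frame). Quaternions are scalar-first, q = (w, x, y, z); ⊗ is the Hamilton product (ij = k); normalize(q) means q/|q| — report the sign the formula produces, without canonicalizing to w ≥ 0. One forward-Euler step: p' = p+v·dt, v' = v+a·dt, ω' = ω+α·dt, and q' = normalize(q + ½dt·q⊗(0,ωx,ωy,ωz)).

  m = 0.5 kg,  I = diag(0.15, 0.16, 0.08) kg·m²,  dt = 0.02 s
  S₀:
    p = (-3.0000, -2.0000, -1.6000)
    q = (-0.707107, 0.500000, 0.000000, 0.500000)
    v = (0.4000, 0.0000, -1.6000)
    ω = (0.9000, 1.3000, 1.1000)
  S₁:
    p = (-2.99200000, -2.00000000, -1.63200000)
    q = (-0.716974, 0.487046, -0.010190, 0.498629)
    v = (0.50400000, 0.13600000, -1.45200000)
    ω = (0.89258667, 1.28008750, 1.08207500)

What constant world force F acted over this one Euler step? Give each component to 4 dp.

F = (2.6000, 3.4000, 3.7000)

Δv = v₁−v₀ = (0.10400000, 0.13600000, 0.14800000)
F = m·Δv/dt = (2.6000, 3.4000, 3.7000)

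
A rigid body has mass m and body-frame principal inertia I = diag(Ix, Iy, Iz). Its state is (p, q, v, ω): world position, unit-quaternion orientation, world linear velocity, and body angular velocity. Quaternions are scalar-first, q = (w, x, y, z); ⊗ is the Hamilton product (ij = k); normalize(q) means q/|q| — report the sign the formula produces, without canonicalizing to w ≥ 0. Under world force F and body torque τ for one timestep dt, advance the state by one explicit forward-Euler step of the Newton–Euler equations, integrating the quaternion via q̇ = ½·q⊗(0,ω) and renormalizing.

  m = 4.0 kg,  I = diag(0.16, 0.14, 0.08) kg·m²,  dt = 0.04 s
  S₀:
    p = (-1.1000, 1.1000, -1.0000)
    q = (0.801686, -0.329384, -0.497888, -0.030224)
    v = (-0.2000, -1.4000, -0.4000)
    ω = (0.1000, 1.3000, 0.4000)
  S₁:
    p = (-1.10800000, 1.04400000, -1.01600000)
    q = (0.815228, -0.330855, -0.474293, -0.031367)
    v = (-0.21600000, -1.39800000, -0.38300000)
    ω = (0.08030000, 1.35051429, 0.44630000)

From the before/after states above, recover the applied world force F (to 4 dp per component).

F = (-1.6000, 0.2000, 1.7000)

Δv = v₁−v₀ = (-0.01600000, 0.00200000, 0.01700000)
m·(v₁−v₀)/dt = (-1.6000, 0.2000, 1.7000)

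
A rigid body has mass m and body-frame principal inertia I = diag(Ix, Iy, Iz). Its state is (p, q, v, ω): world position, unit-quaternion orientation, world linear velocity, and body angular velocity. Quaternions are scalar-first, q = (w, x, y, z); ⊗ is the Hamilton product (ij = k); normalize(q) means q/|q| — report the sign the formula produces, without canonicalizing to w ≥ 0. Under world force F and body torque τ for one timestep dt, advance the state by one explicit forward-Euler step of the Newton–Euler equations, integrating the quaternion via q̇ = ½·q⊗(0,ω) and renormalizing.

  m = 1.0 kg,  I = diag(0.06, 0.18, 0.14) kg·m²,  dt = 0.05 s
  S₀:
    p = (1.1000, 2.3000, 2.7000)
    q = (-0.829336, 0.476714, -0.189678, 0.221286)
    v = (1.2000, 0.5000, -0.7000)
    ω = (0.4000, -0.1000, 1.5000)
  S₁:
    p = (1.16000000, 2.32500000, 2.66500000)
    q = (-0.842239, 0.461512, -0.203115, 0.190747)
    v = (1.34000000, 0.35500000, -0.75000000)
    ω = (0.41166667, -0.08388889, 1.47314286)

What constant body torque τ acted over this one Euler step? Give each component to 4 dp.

τ = (0.0200, 0.0100, -0.0800)

rate change Δω = (0.01166667, 0.01611111, -0.02685714)
ω₀×(Iω₀) = (0.0060, -0.0480, -0.0048)
applied torque τ = (0.0200, 0.0100, -0.0800)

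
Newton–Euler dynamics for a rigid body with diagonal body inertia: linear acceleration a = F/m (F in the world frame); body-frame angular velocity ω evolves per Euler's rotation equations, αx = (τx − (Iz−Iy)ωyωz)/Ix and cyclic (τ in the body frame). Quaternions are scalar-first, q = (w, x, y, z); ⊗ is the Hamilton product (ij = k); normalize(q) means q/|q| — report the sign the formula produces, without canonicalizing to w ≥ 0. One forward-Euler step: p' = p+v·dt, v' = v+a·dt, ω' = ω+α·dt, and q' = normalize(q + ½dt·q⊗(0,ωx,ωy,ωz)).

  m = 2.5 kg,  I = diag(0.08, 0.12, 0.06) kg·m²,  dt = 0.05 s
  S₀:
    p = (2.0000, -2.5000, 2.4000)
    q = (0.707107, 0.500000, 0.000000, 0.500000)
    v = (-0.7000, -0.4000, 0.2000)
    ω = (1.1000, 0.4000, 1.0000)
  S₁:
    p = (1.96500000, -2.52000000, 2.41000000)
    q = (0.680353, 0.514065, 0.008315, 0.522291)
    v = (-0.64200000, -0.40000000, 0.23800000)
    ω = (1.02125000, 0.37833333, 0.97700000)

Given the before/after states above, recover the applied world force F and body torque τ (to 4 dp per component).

F = (2.9000, 0.0000, 1.9000)
τ = (-0.1500, -0.0300, -0.0100)

Δv = v₁−v₀ = (0.05800000, 0.00000000, 0.03800000)
F = m·Δv/dt = (2.9000, 0.0000, 1.9000)
rate change Δω = (-0.07875000, -0.02166667, -0.02300000)
ω₀×(Iω₀) = (-0.0240, 0.0220, 0.0176)
I·α + gyro = (-0.1500, -0.0300, -0.0100)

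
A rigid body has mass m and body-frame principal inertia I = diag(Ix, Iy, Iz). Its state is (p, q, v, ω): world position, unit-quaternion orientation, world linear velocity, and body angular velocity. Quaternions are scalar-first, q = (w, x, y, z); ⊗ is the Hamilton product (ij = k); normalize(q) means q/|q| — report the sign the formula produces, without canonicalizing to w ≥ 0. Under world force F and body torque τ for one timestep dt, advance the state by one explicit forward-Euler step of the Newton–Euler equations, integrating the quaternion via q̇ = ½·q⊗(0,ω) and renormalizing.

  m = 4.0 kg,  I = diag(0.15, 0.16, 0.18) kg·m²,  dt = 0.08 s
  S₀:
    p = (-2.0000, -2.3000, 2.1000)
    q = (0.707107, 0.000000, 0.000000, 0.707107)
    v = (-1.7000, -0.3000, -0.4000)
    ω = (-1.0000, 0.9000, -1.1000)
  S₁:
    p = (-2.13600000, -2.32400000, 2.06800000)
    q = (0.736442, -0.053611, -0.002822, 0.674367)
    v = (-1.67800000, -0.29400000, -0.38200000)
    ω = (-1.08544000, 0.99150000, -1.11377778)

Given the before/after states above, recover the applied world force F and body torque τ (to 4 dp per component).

Δω = ω₁−ω₀ = (-0.08544000, 0.09150000, -0.01377778)
precession coupling = (-0.0198, -0.0330, -0.0090)
I·α + gyro = (-0.1800, 0.1500, -0.0400)
Δv = v₁−v₀ = (0.02200000, 0.00600000, 0.01800000)
m·(v₁−v₀)/dt = (1.1000, 0.3000, 0.9000)

F = (1.1000, 0.3000, 0.9000)
τ = (-0.1800, 0.1500, -0.0400)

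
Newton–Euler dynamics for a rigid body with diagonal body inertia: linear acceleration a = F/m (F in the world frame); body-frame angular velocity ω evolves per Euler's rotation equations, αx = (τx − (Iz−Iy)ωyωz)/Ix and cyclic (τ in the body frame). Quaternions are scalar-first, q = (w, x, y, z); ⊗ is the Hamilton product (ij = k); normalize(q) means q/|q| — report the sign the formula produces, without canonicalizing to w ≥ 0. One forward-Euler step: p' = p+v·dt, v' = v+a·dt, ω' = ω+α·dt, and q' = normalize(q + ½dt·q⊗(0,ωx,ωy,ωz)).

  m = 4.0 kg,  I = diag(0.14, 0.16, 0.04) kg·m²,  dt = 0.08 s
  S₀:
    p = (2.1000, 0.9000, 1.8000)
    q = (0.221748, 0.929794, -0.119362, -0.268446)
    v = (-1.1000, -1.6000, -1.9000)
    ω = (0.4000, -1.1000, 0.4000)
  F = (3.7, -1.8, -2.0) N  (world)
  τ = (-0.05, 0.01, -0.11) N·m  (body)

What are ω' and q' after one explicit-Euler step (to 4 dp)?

(τ − ω×Iω)/I = (-0.7343, -0.0375, -2.5300)
new body rate ω' = (0.3413, -1.1030, 0.1976)
2q̇ = q⊗(0,ω) = (-0.3958374, -0.2543362, -0.7232188, -0.8863294)
q + ½dt·q⊗(0,ω), renormalized = (0.2057, 0.9185, -0.1481, -0.3035)

ω' = (0.3413, -1.1030, 0.1976)
q' = (0.2057, 0.9185, -0.1481, -0.3035)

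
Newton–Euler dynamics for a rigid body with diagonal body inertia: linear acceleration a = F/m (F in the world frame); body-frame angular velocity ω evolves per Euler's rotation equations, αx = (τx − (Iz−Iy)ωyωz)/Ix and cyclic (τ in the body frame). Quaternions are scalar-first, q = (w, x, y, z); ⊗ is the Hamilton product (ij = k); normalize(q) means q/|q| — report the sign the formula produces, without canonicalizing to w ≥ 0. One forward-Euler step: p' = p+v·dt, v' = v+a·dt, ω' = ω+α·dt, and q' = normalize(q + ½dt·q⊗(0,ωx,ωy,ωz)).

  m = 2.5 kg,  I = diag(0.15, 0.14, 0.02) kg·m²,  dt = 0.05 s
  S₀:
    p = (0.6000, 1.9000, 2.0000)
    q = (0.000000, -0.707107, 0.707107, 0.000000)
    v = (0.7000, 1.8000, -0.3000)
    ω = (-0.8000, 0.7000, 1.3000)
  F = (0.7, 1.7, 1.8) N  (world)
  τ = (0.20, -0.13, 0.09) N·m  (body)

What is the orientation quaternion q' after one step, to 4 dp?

q⊗(0,ω) = (-1.0606605, 0.9192391, 0.9192391, 0.0707107)
q' = normalize(q + ½dt·q⊗(0,ω)) = (-0.0265, -0.6835, 0.7294, 0.0018)

q' = (-0.0265, -0.6835, 0.7294, 0.0018)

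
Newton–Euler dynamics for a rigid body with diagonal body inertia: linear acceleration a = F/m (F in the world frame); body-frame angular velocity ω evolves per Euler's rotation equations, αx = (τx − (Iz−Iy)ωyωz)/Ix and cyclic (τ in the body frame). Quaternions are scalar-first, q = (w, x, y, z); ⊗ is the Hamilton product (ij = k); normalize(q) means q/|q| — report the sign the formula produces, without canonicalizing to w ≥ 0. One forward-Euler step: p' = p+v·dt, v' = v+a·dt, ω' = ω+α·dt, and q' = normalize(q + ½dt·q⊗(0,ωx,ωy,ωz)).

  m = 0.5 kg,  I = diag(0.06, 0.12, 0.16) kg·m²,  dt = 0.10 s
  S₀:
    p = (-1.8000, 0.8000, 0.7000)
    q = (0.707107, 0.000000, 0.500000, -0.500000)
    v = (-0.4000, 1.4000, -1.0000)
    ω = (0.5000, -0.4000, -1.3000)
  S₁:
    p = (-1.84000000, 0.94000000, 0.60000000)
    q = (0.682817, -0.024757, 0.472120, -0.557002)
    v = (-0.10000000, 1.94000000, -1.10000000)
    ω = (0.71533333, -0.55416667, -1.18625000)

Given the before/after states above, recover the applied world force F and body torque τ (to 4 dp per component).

rate change Δω = (0.21533333, -0.15416667, 0.11375000)
I·α + gyro = (0.1500, -0.1200, 0.1700)
velocity change Δv = (0.30000000, 0.54000000, -0.10000000)
applied force F = (1.5000, 2.7000, -0.5000)

F = (1.5000, 2.7000, -0.5000)
τ = (0.1500, -0.1200, 0.1700)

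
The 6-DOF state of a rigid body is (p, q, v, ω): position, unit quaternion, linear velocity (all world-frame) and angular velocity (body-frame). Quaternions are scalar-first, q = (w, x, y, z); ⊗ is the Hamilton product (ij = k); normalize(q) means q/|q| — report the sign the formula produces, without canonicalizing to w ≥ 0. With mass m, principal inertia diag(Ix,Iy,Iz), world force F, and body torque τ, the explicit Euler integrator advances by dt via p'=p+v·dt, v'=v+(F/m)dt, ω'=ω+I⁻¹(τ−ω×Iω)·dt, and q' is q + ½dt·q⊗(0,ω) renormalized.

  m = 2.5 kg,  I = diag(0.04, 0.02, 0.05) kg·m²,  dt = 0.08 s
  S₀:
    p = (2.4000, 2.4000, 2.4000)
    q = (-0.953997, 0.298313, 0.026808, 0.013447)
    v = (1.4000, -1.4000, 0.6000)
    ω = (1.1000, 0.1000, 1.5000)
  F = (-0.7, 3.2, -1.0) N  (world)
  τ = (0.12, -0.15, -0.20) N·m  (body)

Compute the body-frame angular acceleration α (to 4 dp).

gyro term ω×Iω = (0.0045, -0.0165, -0.0022)
(τ − ω×Iω)/I = (2.8875, -6.6750, -3.9560)

α = (2.8875, -6.6750, -3.9560)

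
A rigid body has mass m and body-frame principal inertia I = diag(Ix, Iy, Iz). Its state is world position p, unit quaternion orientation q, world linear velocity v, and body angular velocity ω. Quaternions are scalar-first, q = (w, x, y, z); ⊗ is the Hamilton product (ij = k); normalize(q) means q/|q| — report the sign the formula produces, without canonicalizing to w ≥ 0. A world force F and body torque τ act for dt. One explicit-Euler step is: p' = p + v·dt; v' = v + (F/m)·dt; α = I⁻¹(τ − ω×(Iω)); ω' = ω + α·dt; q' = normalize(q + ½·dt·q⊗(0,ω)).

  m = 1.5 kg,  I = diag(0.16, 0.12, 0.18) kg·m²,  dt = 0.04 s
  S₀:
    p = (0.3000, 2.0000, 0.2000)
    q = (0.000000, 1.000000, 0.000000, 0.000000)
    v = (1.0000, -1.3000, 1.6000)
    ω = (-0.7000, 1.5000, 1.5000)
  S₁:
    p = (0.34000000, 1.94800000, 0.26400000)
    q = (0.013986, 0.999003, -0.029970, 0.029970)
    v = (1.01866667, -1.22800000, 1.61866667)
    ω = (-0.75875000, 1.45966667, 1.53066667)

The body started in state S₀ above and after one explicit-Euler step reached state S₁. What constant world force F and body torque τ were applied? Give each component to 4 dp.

velocity change Δv = (0.01866667, 0.07200000, 0.01866667)
applied force F = (0.7000, 2.7000, 0.7000)
rate change Δω = (-0.05875000, -0.04033333, 0.03066667)
ω₀×(Iω₀) = (0.1350, 0.0210, 0.0420)
I·α + gyro = (-0.1000, -0.1000, 0.1800)

F = (0.7000, 2.7000, 0.7000)
τ = (-0.1000, -0.1000, 0.1800)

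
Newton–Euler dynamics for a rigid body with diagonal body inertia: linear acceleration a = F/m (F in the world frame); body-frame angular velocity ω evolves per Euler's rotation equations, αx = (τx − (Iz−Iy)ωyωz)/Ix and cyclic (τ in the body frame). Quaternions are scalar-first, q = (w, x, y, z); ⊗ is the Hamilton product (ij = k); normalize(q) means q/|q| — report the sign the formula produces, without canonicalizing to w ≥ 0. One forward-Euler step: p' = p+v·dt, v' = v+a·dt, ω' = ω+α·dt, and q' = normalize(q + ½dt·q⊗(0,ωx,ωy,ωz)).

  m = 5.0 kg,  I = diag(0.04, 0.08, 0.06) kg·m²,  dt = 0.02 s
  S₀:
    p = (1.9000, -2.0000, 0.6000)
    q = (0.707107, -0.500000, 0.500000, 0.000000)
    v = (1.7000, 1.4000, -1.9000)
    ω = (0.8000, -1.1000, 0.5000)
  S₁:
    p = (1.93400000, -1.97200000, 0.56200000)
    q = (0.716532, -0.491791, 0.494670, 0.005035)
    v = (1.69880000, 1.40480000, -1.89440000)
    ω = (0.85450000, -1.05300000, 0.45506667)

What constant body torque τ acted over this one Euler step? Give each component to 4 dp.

ω₁ − ω₀ = (0.05450000, 0.04700000, -0.04493333)
ω₀×(Iω₀) = (0.0110, -0.0080, -0.0352)
I·α + gyro = (0.1200, 0.1800, -0.1700)

τ = (0.1200, 0.1800, -0.1700)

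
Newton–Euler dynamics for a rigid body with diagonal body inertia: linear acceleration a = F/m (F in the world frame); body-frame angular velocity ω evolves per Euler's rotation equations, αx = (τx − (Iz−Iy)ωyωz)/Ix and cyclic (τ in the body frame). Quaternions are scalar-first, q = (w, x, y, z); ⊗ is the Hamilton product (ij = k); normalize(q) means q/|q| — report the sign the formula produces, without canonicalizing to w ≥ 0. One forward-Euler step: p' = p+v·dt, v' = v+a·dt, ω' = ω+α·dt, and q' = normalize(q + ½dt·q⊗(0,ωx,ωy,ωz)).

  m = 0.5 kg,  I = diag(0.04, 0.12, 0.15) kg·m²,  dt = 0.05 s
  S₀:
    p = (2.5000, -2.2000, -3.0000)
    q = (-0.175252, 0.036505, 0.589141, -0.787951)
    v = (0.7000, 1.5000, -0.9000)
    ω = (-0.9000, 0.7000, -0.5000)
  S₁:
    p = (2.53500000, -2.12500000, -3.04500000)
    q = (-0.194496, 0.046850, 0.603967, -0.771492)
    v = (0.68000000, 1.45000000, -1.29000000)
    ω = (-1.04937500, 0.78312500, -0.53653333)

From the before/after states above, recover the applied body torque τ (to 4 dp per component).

τ = (-0.1300, 0.1500, -0.1600)

Δω = ω₁−ω₀ = (-0.14937500, 0.08312500, -0.03653333)
τ = I·(Δω/dt) + ω₀×(Iω₀) = (-0.1300, 0.1500, -0.1600)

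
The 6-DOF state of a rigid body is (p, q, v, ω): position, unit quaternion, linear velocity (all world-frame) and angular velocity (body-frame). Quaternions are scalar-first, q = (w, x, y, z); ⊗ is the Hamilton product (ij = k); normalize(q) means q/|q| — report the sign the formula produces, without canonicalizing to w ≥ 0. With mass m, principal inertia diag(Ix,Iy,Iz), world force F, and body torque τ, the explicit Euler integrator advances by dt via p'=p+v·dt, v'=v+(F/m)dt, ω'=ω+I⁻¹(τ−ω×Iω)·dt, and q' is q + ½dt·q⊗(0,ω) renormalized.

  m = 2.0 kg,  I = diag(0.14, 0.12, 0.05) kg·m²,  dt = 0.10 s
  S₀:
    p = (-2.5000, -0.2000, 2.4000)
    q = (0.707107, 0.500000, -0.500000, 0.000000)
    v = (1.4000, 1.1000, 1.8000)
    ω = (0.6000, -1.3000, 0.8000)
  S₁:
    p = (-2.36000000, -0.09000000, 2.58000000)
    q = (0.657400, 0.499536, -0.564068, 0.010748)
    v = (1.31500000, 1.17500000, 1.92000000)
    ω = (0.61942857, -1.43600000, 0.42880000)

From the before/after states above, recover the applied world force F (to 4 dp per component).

velocity change Δv = (-0.08500000, 0.07500000, 0.12000000)
m·(v₁−v₀)/dt = (-1.7000, 1.5000, 2.4000)

F = (-1.7000, 1.5000, 2.4000)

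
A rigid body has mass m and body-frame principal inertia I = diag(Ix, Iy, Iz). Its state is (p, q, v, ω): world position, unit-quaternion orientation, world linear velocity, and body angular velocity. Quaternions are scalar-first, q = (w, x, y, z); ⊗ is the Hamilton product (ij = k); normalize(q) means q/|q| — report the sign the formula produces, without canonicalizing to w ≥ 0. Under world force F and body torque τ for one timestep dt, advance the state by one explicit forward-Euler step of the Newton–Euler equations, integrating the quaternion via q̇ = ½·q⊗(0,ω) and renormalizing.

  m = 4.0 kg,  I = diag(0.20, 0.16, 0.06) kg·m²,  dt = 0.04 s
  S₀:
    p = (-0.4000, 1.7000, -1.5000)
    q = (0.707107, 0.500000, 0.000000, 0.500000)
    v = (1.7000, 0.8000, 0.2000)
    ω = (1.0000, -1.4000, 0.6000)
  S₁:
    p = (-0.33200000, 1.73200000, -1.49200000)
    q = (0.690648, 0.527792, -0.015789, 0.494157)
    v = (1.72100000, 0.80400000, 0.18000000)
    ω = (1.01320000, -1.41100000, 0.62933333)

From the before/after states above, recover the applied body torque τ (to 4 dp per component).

τ = (0.1500, 0.0400, 0.1000)

Δω = ω₁−ω₀ = (0.01320000, -0.01100000, 0.02933333)
ω₀×(Iω₀) = (0.0840, 0.0840, 0.0560)
applied torque τ = (0.1500, 0.0400, 0.1000)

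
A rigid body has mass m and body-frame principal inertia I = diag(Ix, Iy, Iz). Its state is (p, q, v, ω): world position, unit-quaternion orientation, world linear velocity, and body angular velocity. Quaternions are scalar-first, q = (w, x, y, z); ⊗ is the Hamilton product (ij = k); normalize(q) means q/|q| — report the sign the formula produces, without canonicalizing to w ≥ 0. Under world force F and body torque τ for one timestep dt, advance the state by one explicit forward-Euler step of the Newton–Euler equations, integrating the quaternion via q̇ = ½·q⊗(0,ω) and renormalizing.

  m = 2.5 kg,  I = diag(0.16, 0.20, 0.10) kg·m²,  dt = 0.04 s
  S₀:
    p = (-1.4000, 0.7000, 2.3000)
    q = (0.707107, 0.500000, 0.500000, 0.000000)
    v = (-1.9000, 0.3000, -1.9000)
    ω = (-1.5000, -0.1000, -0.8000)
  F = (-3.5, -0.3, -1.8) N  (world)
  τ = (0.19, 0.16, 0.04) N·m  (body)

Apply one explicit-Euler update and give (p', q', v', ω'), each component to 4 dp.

p + v·dt = (-1.4760, 0.7120, 2.2240)
new velocity v' = (-1.9560, 0.2952, -1.9288)
(τ − ω×Iω)/I = (1.2375, 0.4400, 0.3400)
ω' = ω + α·dt = (-1.4505, -0.0824, -0.7864)
Hamilton product q⊗(0,ω) = (0.8000000, -1.4606605, 0.3292893, 0.1343144)
q' = normalize(q + ½dt·q⊗(0,ω)) = (0.7227, 0.4705, 0.5063, 0.0027)

p' = (-1.4760, 0.7120, 2.2240)
q' = (0.7227, 0.4705, 0.5063, 0.0027)
v' = (-1.9560, 0.2952, -1.9288)
ω' = (-1.4505, -0.0824, -0.7864)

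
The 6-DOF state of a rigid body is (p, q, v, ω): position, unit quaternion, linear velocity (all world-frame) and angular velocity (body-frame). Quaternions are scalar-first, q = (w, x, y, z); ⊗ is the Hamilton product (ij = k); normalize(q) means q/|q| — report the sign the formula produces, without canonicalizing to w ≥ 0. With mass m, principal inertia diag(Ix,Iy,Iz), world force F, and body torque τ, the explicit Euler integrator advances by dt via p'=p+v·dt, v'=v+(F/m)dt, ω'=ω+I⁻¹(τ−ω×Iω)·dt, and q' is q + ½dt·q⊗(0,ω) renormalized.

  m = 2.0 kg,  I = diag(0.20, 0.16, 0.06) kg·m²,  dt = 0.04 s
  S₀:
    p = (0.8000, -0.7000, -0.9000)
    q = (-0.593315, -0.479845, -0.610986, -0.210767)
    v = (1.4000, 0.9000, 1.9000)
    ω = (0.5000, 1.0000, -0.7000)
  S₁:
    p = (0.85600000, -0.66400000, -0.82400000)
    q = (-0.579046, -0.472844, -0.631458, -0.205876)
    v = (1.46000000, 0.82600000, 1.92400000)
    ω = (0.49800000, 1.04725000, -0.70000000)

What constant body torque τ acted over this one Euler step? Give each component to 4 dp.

τ = (0.0600, 0.1400, -0.0200)

rate change Δω = (-0.00200000, 0.04725000, 0.00000000)
I·α + gyro = (0.0600, 0.1400, -0.0200)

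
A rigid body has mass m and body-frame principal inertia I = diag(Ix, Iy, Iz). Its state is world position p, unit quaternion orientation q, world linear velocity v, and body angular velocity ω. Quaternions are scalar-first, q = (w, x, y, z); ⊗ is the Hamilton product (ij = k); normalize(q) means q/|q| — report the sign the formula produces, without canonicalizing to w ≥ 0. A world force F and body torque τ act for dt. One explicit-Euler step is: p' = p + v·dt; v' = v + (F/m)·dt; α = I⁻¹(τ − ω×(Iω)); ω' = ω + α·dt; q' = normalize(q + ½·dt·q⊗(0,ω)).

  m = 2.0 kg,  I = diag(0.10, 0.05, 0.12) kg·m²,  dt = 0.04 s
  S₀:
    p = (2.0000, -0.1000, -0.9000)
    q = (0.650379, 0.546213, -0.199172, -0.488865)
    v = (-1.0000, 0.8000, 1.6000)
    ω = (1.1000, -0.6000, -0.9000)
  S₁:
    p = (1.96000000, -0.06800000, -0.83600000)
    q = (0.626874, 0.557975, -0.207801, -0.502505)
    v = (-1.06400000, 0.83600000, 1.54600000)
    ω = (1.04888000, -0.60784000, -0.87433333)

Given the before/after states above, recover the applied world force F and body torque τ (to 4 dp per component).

Δω = ω₁−ω₀ = (-0.05112000, -0.00784000, 0.02566667)
gyro term ω₀×Iω₀ = (0.0378, 0.0198, 0.0330)
τ = I·(Δω/dt) + ω₀×(Iω₀) = (-0.0900, 0.0100, 0.1100)
velocity change Δv = (-0.06400000, 0.03600000, -0.05400000)
m·(v₁−v₀)/dt = (-3.2000, 1.8000, -2.7000)

F = (-3.2000, 1.8000, -2.7000)
τ = (-0.0900, 0.0100, 0.1100)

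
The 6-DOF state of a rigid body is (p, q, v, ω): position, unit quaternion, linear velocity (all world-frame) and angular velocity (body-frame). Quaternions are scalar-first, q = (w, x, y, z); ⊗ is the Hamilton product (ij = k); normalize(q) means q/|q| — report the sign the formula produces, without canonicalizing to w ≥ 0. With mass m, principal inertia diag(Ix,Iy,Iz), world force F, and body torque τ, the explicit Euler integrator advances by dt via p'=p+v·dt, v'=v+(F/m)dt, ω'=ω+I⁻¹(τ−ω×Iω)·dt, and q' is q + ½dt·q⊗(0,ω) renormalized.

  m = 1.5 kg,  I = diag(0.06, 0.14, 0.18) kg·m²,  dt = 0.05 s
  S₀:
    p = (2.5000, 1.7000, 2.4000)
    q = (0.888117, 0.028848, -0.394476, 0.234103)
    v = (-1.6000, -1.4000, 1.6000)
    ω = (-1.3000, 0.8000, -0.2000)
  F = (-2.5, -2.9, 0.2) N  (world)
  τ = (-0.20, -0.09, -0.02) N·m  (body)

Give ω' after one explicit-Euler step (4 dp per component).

ω' = (-1.4613, 0.7790, -0.1824)

ω×(Iω) gyroscopic = (-0.0064, -0.0312, -0.0832)
α = I⁻¹(τ − ω×Iω) = (-3.2267, -0.4200, 0.3511)
new body rate ω' = (-1.4613, 0.7790, -0.1824)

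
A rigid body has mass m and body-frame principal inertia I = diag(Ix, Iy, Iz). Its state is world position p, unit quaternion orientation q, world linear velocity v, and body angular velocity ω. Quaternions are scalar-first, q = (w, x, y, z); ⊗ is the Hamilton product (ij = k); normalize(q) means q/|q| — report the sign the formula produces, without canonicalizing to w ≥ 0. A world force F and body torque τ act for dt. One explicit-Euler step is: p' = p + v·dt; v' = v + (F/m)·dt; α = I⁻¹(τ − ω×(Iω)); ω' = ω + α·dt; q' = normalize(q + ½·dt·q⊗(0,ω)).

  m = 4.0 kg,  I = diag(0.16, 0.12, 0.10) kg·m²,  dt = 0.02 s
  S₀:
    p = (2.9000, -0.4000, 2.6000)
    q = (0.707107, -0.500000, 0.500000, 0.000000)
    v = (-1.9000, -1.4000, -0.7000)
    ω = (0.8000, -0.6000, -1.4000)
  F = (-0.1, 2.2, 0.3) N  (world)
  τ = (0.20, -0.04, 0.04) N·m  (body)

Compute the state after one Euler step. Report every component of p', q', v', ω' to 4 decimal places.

angular accel α = (1.3550, 0.2267, 0.2080)
new body rate ω' = (0.8271, -0.5955, -1.3958)
q⊗(0,ω) = (0.7000000, -0.1343144, -1.1242642, -1.0899498)
updated quaternion q' = (0.7140, -0.5013, 0.4887, -0.0109)
a = (-0.0250, 0.5500, 0.0750)
new position p' = (2.8620, -0.4280, 2.5860)
v' = v + a·dt = (-1.9005, -1.3890, -0.6985)

p' = (2.8620, -0.4280, 2.5860)
q' = (0.7140, -0.5013, 0.4887, -0.0109)
v' = (-1.9005, -1.3890, -0.6985)
ω' = (0.8271, -0.5955, -1.3958)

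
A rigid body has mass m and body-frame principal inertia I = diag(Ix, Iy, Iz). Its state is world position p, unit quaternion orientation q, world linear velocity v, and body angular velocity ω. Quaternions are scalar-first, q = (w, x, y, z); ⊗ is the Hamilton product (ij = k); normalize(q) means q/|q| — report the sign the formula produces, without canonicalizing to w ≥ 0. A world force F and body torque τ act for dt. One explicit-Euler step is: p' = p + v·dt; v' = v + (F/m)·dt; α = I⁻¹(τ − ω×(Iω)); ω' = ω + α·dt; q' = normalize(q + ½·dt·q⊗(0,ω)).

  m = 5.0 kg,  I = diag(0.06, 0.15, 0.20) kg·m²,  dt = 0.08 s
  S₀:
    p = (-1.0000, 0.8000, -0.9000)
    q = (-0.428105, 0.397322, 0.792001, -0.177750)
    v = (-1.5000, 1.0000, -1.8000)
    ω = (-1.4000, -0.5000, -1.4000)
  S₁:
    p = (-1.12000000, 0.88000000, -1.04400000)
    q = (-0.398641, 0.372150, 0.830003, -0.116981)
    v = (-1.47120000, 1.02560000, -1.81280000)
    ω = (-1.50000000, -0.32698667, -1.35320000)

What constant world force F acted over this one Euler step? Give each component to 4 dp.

F = (1.8000, 1.6000, -0.8000)

v₁ − v₀ = (0.02880000, 0.02560000, -0.01280000)
F = m·Δv/dt = (1.8000, 1.6000, -0.8000)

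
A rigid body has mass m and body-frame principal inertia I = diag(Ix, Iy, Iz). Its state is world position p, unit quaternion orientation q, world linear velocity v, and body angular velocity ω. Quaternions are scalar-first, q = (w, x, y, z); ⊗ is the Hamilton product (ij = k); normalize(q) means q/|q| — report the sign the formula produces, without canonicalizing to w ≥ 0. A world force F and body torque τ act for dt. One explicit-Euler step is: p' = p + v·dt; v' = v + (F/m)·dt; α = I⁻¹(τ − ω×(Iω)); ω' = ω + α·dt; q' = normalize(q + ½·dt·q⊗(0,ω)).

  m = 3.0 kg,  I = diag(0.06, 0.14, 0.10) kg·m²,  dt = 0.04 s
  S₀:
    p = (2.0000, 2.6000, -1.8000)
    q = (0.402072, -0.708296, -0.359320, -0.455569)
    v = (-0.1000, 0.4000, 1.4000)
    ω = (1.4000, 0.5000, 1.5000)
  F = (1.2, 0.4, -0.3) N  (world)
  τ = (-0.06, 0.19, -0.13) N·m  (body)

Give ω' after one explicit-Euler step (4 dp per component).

precession coupling ω×(Iω) = (-0.0300, -0.0840, 0.0560)
α = I⁻¹(τ − ω×Iω) = (-0.5000, 1.9571, -1.8600)
ω + α·dt = (1.3800, 0.5783, 1.4256)

ω' = (1.3800, 0.5783, 1.4256)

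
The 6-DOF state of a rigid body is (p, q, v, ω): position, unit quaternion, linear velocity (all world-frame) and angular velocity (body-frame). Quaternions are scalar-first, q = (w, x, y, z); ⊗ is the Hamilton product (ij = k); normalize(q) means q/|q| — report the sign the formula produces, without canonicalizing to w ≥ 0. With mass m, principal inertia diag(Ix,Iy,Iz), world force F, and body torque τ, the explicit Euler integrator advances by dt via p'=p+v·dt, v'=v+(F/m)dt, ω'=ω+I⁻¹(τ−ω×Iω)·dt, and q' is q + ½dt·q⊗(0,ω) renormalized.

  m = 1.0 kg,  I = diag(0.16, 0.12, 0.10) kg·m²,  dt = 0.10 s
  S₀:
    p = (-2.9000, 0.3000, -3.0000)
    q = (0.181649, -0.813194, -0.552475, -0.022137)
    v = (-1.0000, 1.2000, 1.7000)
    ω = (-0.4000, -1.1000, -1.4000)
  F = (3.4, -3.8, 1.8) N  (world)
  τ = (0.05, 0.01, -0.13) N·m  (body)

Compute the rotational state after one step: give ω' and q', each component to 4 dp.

ω' = (-0.3495, -1.1197, -1.5124)
q' = (0.1329, -0.7761, -0.6164, -0.0012)

gyro term ω×Iω = (-0.0308, 0.0336, -0.0176)
(τ − ω×Iω)/I = (0.5050, -0.1967, -1.1240)
ω + α·dt = (-0.3495, -1.1197, -1.5124)
2q̇ = q⊗(0,ω) = (-0.9639919, 0.6764547, -1.3294307, 0.4192148)
updated quaternion q' = (0.1329, -0.7761, -0.6164, -0.0012)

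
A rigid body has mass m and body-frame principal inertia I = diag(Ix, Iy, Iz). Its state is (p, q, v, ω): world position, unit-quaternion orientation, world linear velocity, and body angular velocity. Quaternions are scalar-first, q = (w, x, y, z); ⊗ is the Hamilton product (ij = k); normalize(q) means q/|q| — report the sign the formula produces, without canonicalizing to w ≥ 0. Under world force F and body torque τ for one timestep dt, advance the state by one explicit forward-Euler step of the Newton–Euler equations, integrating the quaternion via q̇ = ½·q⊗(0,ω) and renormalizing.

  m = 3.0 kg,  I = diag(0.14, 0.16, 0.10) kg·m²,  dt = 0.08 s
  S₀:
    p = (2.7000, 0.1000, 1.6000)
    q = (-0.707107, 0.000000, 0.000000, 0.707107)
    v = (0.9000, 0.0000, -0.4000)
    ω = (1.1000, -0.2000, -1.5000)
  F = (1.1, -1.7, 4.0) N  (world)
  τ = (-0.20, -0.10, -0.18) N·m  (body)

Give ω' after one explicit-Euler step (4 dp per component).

ω×(Iω) gyroscopic = (-0.0180, -0.0660, -0.0044)
(τ − ω×Iω)/I = (-1.3000, -0.2125, -1.7560)
new body rate ω' = (0.9960, -0.2170, -1.6405)

ω' = (0.9960, -0.2170, -1.6405)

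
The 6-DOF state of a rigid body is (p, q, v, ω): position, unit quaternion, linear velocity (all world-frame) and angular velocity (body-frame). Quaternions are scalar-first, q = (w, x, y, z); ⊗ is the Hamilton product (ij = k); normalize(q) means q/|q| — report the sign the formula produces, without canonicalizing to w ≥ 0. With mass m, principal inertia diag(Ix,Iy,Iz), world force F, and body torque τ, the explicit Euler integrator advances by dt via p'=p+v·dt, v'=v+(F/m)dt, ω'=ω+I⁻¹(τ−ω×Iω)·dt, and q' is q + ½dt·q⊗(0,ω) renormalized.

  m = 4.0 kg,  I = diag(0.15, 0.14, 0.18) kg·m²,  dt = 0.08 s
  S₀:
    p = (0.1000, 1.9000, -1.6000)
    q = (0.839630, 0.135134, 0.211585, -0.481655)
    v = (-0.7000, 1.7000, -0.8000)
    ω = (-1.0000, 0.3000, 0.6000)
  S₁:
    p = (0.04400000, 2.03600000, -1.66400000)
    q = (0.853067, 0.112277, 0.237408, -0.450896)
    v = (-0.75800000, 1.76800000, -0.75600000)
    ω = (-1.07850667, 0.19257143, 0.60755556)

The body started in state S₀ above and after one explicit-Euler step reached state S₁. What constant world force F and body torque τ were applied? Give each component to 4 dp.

F = (-2.9000, 3.4000, 2.2000)
τ = (-0.1400, -0.1700, 0.0200)

ω₁ − ω₀ = (-0.07850667, -0.10742857, 0.00755556)
I·α + gyro = (-0.1400, -0.1700, 0.0200)
v₁ − v₀ = (-0.05800000, 0.06800000, 0.04400000)
applied force F = (-2.9000, 3.4000, 2.2000)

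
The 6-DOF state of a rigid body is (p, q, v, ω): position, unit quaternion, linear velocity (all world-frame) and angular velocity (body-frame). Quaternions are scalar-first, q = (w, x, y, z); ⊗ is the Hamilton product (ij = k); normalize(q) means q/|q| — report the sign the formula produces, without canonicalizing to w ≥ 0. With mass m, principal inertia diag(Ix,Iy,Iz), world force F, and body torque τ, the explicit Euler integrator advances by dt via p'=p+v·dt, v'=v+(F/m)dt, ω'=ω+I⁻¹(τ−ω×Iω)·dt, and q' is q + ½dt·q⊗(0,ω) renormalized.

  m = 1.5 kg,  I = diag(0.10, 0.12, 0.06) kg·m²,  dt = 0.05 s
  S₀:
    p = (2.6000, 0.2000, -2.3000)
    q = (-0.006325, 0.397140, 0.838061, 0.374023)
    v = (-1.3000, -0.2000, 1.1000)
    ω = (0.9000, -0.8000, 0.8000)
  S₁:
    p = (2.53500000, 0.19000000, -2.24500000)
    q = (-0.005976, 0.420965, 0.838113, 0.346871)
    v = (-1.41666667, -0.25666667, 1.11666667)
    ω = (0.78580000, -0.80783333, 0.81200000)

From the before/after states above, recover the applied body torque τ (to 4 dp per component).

τ = (-0.1900, 0.0100, 0.0000)

rate change Δω = (-0.11420000, -0.00783333, 0.01200000)
applied torque τ = (-0.1900, 0.0100, 0.0000)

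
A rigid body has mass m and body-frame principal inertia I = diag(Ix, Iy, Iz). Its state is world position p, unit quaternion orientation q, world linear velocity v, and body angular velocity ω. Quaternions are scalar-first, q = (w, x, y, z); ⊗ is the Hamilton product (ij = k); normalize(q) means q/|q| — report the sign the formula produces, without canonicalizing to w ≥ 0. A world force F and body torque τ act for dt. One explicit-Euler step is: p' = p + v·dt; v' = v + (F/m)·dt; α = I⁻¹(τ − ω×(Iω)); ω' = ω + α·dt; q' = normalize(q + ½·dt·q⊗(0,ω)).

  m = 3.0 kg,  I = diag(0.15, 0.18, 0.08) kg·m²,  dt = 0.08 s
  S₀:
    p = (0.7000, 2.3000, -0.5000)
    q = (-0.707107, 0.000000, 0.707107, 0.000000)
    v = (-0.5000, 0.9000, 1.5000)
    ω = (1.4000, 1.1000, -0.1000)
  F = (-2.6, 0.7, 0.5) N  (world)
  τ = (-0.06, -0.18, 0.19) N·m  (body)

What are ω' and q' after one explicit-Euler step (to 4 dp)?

ω' = (1.3621, 1.0244, 0.0438)
q' = (-0.7363, -0.0423, 0.6743, -0.0367)

(τ − ω×Iω)/I = (-0.4733, -0.9456, 1.7975)
ω' = ω + α·dt = (1.3621, 1.0244, 0.0438)
Hamilton product q⊗(0,ω) = (-0.7778177, -1.0606605, -0.7778177, -0.9192391)
q' = normalize(q + ½dt·q⊗(0,ω)) = (-0.7363, -0.0423, 0.6743, -0.0367)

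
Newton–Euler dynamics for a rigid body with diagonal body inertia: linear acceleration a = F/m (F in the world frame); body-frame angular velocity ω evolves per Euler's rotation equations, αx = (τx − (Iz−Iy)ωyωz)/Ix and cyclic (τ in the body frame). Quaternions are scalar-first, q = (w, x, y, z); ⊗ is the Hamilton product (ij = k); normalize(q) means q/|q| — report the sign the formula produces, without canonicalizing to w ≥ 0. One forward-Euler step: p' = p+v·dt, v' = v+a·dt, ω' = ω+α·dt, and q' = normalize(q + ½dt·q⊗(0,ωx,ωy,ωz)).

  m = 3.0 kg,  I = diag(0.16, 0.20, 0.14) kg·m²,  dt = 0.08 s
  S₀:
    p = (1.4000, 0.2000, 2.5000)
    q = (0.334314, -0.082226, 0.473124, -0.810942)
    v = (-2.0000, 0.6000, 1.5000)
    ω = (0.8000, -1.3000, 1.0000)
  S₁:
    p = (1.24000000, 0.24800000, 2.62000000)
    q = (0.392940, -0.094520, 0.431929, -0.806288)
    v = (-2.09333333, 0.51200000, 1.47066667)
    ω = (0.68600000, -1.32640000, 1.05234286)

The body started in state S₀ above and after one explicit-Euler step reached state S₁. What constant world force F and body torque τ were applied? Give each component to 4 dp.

velocity change Δv = (-0.09333333, -0.08800000, -0.02933333)
F = m·Δv/dt = (-3.5000, -3.3000, -1.1000)
ω₁ − ω₀ = (-0.11400000, -0.02640000, 0.05234286)
applied torque τ = (-0.1500, -0.0500, 0.0500)

F = (-3.5000, -3.3000, -1.1000)
τ = (-0.1500, -0.0500, 0.0500)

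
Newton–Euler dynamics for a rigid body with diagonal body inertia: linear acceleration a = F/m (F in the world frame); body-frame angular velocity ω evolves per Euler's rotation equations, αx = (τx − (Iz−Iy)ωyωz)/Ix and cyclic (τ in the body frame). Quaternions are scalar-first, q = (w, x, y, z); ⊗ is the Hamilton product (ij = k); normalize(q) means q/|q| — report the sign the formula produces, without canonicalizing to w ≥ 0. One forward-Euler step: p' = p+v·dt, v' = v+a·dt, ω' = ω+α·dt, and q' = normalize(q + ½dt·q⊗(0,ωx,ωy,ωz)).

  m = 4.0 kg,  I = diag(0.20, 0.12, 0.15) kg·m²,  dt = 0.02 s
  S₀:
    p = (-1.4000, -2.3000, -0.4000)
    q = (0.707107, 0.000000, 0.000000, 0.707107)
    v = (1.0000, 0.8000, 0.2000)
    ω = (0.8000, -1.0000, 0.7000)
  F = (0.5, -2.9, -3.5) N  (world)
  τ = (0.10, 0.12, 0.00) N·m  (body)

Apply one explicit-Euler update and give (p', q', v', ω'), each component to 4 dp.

α = I⁻¹(τ − ω×Iω) = (0.6050, 0.7667, -0.4267)
ω' = ω + α·dt = (0.8121, -0.9847, 0.6915)
q⊗(0,ω) = (-0.4949749, 1.2727926, -0.1414214, 0.4949749)
q + ½dt·q⊗(0,ω), renormalized = (0.7021, 0.0127, -0.0014, 0.7120)
a = (0.1250, -0.7250, -0.8750)
p' = p + v·dt = (-1.3800, -2.2840, -0.3960)
new velocity v' = (1.0025, 0.7855, 0.1825)

p' = (-1.3800, -2.2840, -0.3960)
q' = (0.7021, 0.0127, -0.0014, 0.7120)
v' = (1.0025, 0.7855, 0.1825)
ω' = (0.8121, -0.9847, 0.6915)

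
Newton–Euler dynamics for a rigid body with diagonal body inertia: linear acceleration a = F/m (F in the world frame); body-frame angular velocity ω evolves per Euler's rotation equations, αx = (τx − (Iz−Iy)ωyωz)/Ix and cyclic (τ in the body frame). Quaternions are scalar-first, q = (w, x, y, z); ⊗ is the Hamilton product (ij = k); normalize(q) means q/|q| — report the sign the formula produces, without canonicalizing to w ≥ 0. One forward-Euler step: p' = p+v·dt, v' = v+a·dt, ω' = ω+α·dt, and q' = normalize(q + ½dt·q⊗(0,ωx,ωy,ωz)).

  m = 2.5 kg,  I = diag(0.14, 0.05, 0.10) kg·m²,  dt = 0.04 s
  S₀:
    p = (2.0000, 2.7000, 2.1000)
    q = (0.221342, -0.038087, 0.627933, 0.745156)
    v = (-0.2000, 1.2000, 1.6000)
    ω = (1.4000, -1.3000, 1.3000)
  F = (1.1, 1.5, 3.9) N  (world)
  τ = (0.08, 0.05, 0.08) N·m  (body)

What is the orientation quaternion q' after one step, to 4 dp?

q' = (0.2191, 0.0038, 0.6433, 0.7335)

2q̇ = q⊗(0,ω) = (-0.0990681, 2.0948945, 0.8049869, -0.5418485)
updated quaternion q' = (0.2191, 0.0038, 0.6433, 0.7335)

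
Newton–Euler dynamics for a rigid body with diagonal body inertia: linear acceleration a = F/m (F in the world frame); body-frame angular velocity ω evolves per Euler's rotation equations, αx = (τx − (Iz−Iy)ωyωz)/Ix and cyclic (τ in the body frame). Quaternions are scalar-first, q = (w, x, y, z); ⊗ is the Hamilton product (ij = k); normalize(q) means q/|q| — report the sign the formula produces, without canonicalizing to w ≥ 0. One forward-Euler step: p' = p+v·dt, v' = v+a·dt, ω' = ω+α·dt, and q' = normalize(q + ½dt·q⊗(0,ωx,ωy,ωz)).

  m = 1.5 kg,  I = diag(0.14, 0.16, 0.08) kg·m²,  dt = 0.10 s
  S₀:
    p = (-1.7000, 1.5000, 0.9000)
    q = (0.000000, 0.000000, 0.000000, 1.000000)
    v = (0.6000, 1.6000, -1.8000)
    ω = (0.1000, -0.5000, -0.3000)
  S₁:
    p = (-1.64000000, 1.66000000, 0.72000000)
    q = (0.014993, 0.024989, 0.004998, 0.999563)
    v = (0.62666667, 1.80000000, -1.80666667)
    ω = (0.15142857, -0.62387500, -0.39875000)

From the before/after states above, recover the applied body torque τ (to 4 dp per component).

ω₁ − ω₀ = (0.05142857, -0.12387500, -0.09875000)
gyro term ω₀×Iω₀ = (-0.0120, -0.0018, -0.0010)
τ = I·(Δω/dt) + ω₀×(Iω₀) = (0.0600, -0.2000, -0.0800)

τ = (0.0600, -0.2000, -0.0800)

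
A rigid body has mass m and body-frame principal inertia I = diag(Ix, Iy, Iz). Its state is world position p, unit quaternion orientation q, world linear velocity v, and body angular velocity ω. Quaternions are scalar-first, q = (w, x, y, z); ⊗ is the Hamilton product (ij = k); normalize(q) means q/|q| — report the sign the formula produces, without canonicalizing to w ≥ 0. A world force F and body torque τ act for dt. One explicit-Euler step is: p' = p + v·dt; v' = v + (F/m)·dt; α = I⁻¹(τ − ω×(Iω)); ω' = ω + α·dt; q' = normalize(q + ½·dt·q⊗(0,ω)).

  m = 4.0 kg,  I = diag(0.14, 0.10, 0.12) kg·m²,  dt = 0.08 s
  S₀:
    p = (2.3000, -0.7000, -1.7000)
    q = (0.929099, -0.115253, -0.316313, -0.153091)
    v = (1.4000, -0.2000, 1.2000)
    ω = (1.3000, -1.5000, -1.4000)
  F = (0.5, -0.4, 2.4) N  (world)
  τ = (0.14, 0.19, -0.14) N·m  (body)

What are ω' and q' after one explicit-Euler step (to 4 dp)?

ω' = (1.3560, -1.3189, -1.5453)
q' = (0.9033, -0.0581, -0.3847, -0.1809)

gyro term ω×Iω = (0.0420, -0.0364, 0.0780)
(τ − ω×Iω)/I = (0.7000, 2.2640, -1.8167)
new body rate ω' = (1.3560, -1.3189, -1.5453)
q⊗(0,ω) = (-0.5389680, 1.4210304, -1.7540210, -0.7166522)
updated quaternion q' = (0.9033, -0.0581, -0.3847, -0.1809)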